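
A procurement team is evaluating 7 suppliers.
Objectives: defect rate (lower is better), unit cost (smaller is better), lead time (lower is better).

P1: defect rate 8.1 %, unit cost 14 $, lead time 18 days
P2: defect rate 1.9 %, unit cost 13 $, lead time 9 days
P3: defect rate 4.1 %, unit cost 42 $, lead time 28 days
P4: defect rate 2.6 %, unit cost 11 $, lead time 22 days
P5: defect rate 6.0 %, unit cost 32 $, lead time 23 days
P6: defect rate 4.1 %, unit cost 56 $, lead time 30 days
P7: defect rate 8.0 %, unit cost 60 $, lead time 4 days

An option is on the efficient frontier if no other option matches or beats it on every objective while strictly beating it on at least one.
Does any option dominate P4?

No

P1: worse on defect rate (8.1 vs 2.6).
P2: worse on unit cost (13 vs 11).
P3: worse on defect rate (4.1 vs 2.6).
P5: worse on defect rate (6.0 vs 2.6).
P6: worse on defect rate (4.1 vs 2.6).
P7: worse on defect rate (8.0 vs 2.6).
No option is at least as good as P4 on every objective and strictly better on one.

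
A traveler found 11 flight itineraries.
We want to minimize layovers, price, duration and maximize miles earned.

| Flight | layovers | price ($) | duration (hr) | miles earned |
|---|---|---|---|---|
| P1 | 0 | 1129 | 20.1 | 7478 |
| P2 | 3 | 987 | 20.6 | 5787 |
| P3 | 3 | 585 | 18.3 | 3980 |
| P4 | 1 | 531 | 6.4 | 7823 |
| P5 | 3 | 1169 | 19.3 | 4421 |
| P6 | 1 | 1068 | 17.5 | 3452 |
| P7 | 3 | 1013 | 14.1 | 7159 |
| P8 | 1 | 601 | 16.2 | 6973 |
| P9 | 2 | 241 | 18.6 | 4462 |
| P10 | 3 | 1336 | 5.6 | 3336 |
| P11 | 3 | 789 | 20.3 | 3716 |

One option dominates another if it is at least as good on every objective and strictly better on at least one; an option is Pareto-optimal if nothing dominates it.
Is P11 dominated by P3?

Yes

P3 vs P11: layovers 3≤3, price 585≤789, duration 18.3≤20.3, miles earned 3980≥3716 — P3 is at least as good on every objective with at least one strict improvement.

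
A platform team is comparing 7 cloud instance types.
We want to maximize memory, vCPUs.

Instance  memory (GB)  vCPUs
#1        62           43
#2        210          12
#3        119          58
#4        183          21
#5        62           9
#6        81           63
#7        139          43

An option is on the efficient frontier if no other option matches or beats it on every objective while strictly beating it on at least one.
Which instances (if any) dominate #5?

#1, #2, #3, #4, #6, #7

#1: memory 62≥62, vCPUs 43≥9 — dominates #5.
#2: memory 210≥62, vCPUs 12≥9 — dominates #5.
#3: memory 119≥62, vCPUs 58≥9 — dominates #5.
#4: memory 183≥62, vCPUs 21≥9 — dominates #5.
#6: memory 81≥62, vCPUs 63≥9 — dominates #5.
#7: memory 139≥62, vCPUs 43≥9 — dominates #5.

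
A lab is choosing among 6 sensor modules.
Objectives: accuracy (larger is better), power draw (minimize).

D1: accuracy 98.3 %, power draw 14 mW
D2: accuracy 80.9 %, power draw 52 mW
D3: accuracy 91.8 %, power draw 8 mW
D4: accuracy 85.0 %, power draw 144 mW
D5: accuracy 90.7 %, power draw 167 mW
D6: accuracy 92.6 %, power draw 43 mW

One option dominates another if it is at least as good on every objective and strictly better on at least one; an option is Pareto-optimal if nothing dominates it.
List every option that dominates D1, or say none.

none

D2: worse on accuracy (80.9 vs 98.3).
D3: worse on accuracy (91.8 vs 98.3).
D4: worse on accuracy (85.0 vs 98.3).
D5: worse on accuracy (90.7 vs 98.3).
D6: worse on accuracy (92.6 vs 98.3).
No option dominates D1.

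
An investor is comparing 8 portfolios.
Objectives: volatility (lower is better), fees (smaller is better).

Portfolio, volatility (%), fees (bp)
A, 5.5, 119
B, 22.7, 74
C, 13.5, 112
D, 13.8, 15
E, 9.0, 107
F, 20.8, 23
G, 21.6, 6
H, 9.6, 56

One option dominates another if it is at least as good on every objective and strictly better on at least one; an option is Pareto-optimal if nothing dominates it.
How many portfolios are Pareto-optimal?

A: not dominated (best volatility).
B: dominated by D (volatility 13.8≤22.7, fees 15≤74).
C: dominated by E (volatility 9.0≤13.5, fees 107≤112).
D: not dominated.
E: not dominated.
F: dominated by D (volatility 13.8≤20.8, fees 15≤23).
G: not dominated (best fees).
H: not dominated.
Pareto-optimal: A, D, E, G, H → 5.

5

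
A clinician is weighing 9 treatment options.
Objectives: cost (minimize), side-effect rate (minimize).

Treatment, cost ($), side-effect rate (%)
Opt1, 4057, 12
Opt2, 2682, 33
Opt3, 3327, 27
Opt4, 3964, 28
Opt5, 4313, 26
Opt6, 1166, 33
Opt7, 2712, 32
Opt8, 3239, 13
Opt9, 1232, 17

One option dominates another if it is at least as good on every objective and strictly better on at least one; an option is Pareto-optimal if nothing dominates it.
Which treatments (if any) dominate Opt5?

Opt1: cost 4057≤4313, side-effect rate 12≤26 — dominates Opt5.
Opt8: cost 3239≤4313, side-effect rate 13≤26 — dominates Opt5.
Opt9: cost 1232≤4313, side-effect rate 17≤26 — dominates Opt5.
Others (Opt2, Opt3, Opt4, Opt6, Opt7) are each worse than Opt5 on at least one objective.

Opt1, Opt8, Opt9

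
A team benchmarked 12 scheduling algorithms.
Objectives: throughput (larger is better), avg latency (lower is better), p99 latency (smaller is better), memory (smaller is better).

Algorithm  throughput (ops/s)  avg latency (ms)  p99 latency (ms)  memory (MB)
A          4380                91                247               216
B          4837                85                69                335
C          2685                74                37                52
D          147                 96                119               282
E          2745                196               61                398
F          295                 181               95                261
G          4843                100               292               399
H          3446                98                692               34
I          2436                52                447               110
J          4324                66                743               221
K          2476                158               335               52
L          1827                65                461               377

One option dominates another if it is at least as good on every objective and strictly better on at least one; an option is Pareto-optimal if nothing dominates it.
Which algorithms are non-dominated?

A, B, C, E, G, H, I, J

A: not dominated.
B: not dominated.
C: not dominated (best p99 latency).
D: dominated by C (throughput 2685≥147, avg latency 74≤96, p99 latency 37≤119, memory 52≤282).
E: not dominated.
F: dominated by C (throughput 2685≥295, avg latency 74≤181, p99 latency 37≤95, memory 52≤261).
G: not dominated (best throughput).
H: not dominated (best memory).
I: not dominated (best avg latency).
J: not dominated.
K: dominated by C (throughput 2685≥2476, avg latency 74≤158, p99 latency 37≤335, memory 52≤52).
L: dominated by I (throughput 2436≥1827, avg latency 52≤65, p99 latency 447≤461, memory 110≤377).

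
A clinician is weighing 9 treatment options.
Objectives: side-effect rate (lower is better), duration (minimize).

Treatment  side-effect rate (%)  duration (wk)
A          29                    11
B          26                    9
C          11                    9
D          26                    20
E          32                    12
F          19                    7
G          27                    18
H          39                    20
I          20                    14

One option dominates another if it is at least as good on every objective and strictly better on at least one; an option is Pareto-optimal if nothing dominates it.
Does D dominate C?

D vs C: D is worse on side-effect rate (26 vs 11), so it does not dominate C.

No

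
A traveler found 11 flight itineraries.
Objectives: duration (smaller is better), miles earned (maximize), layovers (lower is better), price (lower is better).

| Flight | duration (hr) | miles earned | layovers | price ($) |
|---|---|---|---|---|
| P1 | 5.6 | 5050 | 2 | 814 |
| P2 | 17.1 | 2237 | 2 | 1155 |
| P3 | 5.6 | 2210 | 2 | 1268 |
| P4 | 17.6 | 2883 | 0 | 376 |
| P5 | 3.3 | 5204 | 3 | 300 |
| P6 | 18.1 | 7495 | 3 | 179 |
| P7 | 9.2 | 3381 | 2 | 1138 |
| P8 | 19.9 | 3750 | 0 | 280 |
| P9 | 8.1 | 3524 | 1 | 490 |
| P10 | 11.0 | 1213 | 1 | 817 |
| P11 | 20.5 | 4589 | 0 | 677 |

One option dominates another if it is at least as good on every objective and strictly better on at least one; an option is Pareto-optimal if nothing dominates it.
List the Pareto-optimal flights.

P1: not dominated.
P2: dominated by P1 (duration 5.6≤17.1, miles earned 5050≥2237, layovers 2≤2, price 814≤1155).
P3: dominated by P1 (duration 5.6≤5.6, miles earned 5050≥2210, layovers 2≤2, price 814≤1268).
P4: not dominated.
P5: not dominated (best duration).
P6: not dominated (best miles earned).
P7: dominated by P1 (duration 5.6≤9.2, miles earned 5050≥3381, layovers 2≤2, price 814≤1138).
P8: not dominated.
P9: not dominated.
P10: dominated by P9 (duration 8.1≤11.0, miles earned 3524≥1213, layovers 1≤1, price 490≤817).
P11: not dominated.

P1, P4, P5, P6, P8, P9, P11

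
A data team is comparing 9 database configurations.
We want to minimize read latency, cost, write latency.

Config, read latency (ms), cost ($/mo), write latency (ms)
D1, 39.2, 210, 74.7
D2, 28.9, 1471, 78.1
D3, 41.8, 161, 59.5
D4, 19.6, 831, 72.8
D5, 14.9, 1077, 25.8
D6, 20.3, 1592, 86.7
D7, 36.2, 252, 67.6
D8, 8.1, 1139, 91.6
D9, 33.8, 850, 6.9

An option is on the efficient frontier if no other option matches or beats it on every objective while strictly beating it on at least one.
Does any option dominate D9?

D1: worse on read latency (39.2 vs 33.8).
D2: worse on cost (1471 vs 850).
D3: worse on read latency (41.8 vs 33.8).
D4: worse on write latency (72.8 vs 6.9).
D5: worse on cost (1077 vs 850).
D6: worse on cost (1592 vs 850).
D7: worse on read latency (36.2 vs 33.8).
D8: worse on cost (1139 vs 850).
No option is at least as good as D9 on every objective and strictly better on one.

No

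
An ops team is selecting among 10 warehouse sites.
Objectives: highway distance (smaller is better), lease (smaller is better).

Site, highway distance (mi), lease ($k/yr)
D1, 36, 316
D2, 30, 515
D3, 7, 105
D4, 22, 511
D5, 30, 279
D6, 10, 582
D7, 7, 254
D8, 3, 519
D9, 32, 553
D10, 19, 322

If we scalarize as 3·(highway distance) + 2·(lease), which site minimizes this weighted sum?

D3

D1: 3·36 + 2·316 = 740
D2: 3·30 + 2·515 = 1120
D3: 3·7 + 2·105 = 231
D4: 3·22 + 2·511 = 1088
D5: 3·30 + 2·279 = 648
D6: 3·10 + 2·582 = 1194
D7: 3·7 + 2·254 = 529
D8: 3·3 + 2·519 = 1047
D9: 3·32 + 2·553 = 1202
D10: 3·19 + 2·322 = 701
Lowest: D3 at 231.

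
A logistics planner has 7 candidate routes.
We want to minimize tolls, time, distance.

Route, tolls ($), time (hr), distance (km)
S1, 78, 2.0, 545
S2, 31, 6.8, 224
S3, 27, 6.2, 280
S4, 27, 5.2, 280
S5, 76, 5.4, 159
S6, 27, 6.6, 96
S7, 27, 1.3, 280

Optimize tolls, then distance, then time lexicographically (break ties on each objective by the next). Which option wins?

S6

First minimize tolls: best is 27, kept {S3, S4, S6, S7}.
Then minimize distance: best is 96, kept {S6}.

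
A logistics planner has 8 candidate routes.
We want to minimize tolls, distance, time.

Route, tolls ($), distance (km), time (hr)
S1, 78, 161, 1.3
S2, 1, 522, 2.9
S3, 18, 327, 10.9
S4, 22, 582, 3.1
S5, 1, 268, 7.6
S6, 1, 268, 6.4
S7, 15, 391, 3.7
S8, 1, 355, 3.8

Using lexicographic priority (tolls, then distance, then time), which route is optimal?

First minimize tolls: best is 1, kept {S2, S5, S6, S8}.
Then minimize distance: best is 268, kept {S5, S6}.
Then minimize time: best is 6.4, kept {S6}.

S6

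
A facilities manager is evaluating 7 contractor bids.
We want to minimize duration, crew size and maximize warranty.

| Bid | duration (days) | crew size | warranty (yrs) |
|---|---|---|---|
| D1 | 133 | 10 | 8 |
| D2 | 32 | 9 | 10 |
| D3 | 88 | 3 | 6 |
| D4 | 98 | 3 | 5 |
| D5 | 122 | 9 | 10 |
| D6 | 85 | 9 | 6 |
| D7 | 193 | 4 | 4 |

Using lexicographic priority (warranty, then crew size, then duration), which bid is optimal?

D2

First maximize warranty: best is 10, kept {D2, D5}.
Then minimize crew size: best is 9, kept {D2, D5}.
Then minimize duration: best is 32, kept {D2}.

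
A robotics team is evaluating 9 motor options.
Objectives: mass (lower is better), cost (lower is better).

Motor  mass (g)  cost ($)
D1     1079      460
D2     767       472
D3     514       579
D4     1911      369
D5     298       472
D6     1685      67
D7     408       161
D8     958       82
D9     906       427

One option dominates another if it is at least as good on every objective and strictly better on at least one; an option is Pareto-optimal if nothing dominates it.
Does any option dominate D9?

D7 vs D9: mass 408≤906, cost 161≤427 — D7 is at least as good on every objective and strictly better on at least one, so D7 dominates D9.

Yes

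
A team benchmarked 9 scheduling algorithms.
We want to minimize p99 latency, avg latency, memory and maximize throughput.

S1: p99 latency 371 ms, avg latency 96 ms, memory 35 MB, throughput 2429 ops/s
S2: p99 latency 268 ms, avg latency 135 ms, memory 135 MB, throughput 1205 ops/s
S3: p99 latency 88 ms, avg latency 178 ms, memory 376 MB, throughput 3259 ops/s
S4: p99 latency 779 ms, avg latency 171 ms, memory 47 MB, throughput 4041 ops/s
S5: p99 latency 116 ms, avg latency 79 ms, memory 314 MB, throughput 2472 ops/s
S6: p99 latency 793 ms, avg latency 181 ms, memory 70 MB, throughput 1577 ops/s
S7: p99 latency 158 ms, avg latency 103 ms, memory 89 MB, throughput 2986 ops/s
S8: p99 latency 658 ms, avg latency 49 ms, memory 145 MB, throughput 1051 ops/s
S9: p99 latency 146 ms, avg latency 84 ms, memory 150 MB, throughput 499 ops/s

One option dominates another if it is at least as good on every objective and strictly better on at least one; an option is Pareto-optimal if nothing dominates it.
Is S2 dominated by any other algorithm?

Yes

S7 vs S2: p99 latency 158≤268, avg latency 103≤135, memory 89≤135, throughput 2986≥1205 — S7 is at least as good on every objective and strictly better on at least one, so S7 dominates S2.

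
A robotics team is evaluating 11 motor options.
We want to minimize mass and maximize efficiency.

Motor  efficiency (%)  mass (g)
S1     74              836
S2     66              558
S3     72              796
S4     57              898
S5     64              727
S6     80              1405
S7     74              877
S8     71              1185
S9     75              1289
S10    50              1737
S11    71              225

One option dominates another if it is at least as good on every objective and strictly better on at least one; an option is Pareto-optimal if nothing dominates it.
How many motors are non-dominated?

5

S1: not dominated.
S2: dominated by S11 (efficiency 71≥66, mass 225≤558).
S3: not dominated.
S4: dominated by S1 (efficiency 74≥57, mass 836≤898).
S5: dominated by S2 (efficiency 66≥64, mass 558≤727).
S6: not dominated (best efficiency).
S7: dominated by S1 (efficiency 74≥74, mass 836≤877).
S8: dominated by S1 (efficiency 74≥71, mass 836≤1185).
S9: not dominated.
S10: dominated by S1 (efficiency 74≥50, mass 836≤1737).
S11: not dominated (best mass).
Pareto-optimal: S1, S3, S6, S9, S11 → 5.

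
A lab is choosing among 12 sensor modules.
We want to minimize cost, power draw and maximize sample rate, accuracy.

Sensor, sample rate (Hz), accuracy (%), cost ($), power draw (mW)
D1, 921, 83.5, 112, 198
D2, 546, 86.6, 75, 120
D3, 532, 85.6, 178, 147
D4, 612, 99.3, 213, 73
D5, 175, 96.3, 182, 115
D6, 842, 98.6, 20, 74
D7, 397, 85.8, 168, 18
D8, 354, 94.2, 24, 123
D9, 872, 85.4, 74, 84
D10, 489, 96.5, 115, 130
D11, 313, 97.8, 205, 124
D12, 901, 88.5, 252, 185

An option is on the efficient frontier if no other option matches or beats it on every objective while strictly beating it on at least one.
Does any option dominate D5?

Yes

D6 vs D5: sample rate 842≥175, accuracy 98.6≥96.3, cost 20≤182, power draw 74≤115 — D6 is at least as good on every objective and strictly better on at least one, so D6 dominates D5.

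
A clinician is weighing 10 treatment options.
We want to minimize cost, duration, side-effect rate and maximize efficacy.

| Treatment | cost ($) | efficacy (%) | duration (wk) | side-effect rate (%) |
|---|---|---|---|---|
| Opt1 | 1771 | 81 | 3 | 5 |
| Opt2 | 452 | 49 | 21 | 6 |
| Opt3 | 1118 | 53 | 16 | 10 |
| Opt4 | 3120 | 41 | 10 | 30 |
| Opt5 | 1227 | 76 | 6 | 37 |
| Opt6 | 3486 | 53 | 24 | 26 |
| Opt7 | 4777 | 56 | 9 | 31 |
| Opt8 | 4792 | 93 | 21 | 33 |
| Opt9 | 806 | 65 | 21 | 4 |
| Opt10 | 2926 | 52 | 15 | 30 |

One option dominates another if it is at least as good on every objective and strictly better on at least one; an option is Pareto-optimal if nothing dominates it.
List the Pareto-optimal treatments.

Opt1: not dominated (best duration).
Opt2: not dominated (best cost).
Opt3: not dominated.
Opt4: dominated by Opt1 (cost 1771≤3120, efficacy 81≥41, duration 3≤10, side-effect rate 5≤30).
Opt5: not dominated.
Opt6: dominated by Opt1 (cost 1771≤3486, efficacy 81≥53, duration 3≤24, side-effect rate 5≤26).
Opt7: dominated by Opt1 (cost 1771≤4777, efficacy 81≥56, duration 3≤9, side-effect rate 5≤31).
Opt8: not dominated (best efficacy).
Opt9: not dominated (best side-effect rate).
Opt10: dominated by Opt1 (cost 1771≤2926, efficacy 81≥52, duration 3≤15, side-effect rate 5≤30).

Opt1, Opt2, Opt3, Opt5, Opt8, Opt9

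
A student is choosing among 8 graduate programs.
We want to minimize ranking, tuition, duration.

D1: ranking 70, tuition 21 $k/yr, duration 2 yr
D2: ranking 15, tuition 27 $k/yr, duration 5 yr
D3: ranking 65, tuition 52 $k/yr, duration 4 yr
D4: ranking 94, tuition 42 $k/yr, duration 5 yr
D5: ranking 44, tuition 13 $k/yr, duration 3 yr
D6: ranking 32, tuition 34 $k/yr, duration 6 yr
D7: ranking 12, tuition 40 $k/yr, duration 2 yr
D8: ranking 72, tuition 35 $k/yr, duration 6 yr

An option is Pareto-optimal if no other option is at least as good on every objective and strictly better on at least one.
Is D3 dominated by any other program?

D5 vs D3: ranking 44≤65, tuition 13≤52, duration 3≤4 — D5 is at least as good on every objective and strictly better on at least one, so D5 dominates D3.

Yes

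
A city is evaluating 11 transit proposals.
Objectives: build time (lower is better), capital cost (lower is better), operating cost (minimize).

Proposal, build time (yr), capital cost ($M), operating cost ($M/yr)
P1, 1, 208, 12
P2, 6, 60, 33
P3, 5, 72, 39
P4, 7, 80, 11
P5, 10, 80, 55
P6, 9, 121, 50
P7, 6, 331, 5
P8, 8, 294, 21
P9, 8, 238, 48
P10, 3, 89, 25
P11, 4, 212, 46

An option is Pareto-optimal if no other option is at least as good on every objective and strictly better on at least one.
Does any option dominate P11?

Yes

P1 vs P11: build time 1≤4, capital cost 208≤212, operating cost 12≤46 — P1 is at least as good on every objective and strictly better on at least one, so P1 dominates P11.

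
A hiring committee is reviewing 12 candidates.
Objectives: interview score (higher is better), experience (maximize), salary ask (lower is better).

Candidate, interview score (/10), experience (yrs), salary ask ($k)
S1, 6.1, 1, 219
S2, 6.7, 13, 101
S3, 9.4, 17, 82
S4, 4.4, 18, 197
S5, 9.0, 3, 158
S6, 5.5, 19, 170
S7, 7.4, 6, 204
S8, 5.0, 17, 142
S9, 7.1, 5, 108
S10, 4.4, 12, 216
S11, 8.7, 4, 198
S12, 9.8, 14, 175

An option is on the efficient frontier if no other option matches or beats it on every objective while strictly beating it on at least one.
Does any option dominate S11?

Yes

S3 vs S11: interview score 9.4≥8.7, experience 17≥4, salary ask 82≤198 — S3 is at least as good on every objective and strictly better on at least one, so S3 dominates S11.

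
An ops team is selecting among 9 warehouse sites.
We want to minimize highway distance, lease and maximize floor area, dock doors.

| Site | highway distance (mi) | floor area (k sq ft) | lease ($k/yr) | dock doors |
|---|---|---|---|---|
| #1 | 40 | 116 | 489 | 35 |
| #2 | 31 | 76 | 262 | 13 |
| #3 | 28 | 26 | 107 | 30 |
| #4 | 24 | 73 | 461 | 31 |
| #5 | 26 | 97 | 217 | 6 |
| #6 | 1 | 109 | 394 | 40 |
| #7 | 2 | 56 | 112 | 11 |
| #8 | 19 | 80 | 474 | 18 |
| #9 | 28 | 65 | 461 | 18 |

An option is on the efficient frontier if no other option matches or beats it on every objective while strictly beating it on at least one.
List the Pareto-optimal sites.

#1, #2, #3, #5, #6, #7

#1: not dominated (best floor area).
#2: not dominated.
#3: not dominated (best lease).
#4: dominated by #6 (highway distance 1≤24, floor area 109≥73, lease 394≤461, dock doors 40≥31).
#5: not dominated.
#6: not dominated (best highway distance).
#7: not dominated.
#8: dominated by #6 (highway distance 1≤19, floor area 109≥80, lease 394≤474, dock doors 40≥18).
#9: dominated by #4 (highway distance 24≤28, floor area 73≥65, lease 461≤461, dock doors 31≥18).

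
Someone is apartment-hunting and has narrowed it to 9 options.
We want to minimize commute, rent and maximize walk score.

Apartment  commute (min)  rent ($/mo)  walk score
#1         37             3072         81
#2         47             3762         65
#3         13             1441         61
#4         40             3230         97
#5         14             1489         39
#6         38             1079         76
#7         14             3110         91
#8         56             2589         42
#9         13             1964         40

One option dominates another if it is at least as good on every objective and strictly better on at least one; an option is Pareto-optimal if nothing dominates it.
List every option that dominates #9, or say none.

#3: commute 13≤13, rent 1441≤1964, walk score 61≥40 — dominates #9.
Others (#1, #2, #4, #5, #6, #7, #8) are each worse than #9 on at least one objective.

#3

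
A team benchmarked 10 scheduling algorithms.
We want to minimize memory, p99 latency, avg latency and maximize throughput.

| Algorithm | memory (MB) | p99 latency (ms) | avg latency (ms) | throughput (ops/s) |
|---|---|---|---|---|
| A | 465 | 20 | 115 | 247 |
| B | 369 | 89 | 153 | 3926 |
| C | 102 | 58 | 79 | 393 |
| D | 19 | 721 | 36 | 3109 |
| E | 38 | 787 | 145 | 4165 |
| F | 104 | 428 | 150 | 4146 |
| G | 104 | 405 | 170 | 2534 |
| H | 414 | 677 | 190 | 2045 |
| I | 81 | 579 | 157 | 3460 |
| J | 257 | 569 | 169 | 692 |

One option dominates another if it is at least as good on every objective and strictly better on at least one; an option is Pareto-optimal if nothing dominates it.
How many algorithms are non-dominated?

A: not dominated (best p99 latency).
B: not dominated.
C: not dominated.
D: not dominated (best memory).
E: not dominated (best throughput).
F: not dominated.
G: not dominated.
H: dominated by B (memory 369≤414, p99 latency 89≤677, avg latency 153≤190, throughput 3926≥2045).
I: not dominated.
J: dominated by F (memory 104≤257, p99 latency 428≤569, avg latency 150≤169, throughput 4146≥692).
Pareto-optimal: A, B, C, D, E, F, G, I → 8.

8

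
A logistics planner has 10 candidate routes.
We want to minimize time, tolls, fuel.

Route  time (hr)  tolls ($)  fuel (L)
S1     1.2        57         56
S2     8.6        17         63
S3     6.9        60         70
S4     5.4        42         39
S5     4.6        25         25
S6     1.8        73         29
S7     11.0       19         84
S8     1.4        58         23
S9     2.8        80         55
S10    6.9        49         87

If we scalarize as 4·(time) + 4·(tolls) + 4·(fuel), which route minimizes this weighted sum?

S1: 4·1.2 + 4·57 + 4·56 = 456.8
S2: 4·8.6 + 4·17 + 4·63 = 354.4
S3: 4·6.9 + 4·60 + 4·70 = 547.6
S4: 4·5.4 + 4·42 + 4·39 = 345.6
S5: 4·4.6 + 4·25 + 4·25 = 218.4
S6: 4·1.8 + 4·73 + 4·29 = 415.2
S7: 4·11.0 + 4·19 + 4·84 = 456.0
S8: 4·1.4 + 4·58 + 4·23 = 329.6
S9: 4·2.8 + 4·80 + 4·55 = 551.2
S10: 4·6.9 + 4·49 + 4·87 = 571.6
Lowest: S5 at 218.4.

S5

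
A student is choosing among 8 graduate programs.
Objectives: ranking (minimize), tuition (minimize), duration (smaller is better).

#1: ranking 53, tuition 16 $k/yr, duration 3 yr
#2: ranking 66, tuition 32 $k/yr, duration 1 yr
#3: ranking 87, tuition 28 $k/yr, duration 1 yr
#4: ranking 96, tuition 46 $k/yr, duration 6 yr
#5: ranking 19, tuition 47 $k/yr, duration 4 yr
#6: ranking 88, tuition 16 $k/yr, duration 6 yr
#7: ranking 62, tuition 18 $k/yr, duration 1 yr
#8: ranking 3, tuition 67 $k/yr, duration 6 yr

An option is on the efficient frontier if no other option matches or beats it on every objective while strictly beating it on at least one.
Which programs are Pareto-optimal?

#1: not dominated.
#2: dominated by #7 (ranking 62≤66, tuition 18≤32, duration 1≤1).
#3: dominated by #7 (ranking 62≤87, tuition 18≤28, duration 1≤1).
#4: dominated by #1 (ranking 53≤96, tuition 16≤46, duration 3≤6).
#5: not dominated.
#6: dominated by #1 (ranking 53≤88, tuition 16≤16, duration 3≤6).
#7: not dominated.
#8: not dominated (best ranking).

#1, #5, #7, #8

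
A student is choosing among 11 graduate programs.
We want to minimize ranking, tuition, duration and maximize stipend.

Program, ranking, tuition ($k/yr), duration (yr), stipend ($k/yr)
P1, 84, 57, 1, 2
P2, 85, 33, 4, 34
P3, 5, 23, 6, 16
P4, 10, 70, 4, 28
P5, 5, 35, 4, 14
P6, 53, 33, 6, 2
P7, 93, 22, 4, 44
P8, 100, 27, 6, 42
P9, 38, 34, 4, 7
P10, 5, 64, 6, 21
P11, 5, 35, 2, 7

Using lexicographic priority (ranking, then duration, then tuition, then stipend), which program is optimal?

P11

First minimize ranking: best is 5, kept {P3, P5, P10, P11}.
Then minimize duration: best is 2, kept {P11}.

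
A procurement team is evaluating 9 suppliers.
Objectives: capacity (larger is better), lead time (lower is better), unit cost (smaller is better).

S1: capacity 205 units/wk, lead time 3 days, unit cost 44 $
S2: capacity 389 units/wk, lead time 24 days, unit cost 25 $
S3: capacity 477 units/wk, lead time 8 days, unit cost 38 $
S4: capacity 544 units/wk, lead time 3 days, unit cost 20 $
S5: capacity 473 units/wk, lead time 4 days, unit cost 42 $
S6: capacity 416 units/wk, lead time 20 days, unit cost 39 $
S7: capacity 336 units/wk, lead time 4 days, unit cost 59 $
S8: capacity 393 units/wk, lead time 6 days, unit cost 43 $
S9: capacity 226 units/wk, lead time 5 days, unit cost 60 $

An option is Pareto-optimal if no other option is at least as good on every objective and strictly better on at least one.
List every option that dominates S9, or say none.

S4, S5, S7

S4: capacity 544≥226, lead time 3≤5, unit cost 20≤60 — dominates S9.
S5: capacity 473≥226, lead time 4≤5, unit cost 42≤60 — dominates S9.
S7: capacity 336≥226, lead time 4≤5, unit cost 59≤60 — dominates S9.
Others (S1, S2, S3, S6, S8) are each worse than S9 on at least one objective.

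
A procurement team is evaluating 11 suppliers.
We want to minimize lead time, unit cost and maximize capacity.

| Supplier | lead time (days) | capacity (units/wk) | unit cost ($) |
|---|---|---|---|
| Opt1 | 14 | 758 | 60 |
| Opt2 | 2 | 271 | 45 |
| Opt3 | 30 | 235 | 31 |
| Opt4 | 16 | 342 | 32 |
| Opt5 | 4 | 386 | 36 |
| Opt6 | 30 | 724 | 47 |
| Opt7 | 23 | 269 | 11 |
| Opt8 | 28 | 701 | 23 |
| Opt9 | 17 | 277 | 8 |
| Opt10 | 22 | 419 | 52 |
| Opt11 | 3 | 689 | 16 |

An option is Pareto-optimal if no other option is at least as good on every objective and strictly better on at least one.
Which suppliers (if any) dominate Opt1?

none

Opt2: worse on capacity (271 vs 758).
Opt3: worse on lead time (30 vs 14).
Opt4: worse on lead time (16 vs 14).
Opt5: worse on capacity (386 vs 758).
Opt6: worse on lead time (30 vs 14).
Opt7: worse on lead time (23 vs 14).
Opt8: worse on lead time (28 vs 14).
Opt9: worse on lead time (17 vs 14).
Opt10: worse on lead time (22 vs 14).
Opt11: worse on capacity (689 vs 758).
No option dominates Opt1.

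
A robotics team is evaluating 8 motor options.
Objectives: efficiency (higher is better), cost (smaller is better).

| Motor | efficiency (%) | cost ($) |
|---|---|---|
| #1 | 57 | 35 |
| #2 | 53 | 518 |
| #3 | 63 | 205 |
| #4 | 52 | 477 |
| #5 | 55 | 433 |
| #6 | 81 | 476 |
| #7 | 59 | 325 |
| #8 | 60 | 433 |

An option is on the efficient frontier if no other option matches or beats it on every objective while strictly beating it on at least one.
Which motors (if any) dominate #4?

#1: efficiency 57≥52, cost 35≤477 — dominates #4.
#3: efficiency 63≥52, cost 205≤477 — dominates #4.
#5: efficiency 55≥52, cost 433≤477 — dominates #4.
#6: efficiency 81≥52, cost 476≤477 — dominates #4.
#7: efficiency 59≥52, cost 325≤477 — dominates #4.
#8: efficiency 60≥52, cost 433≤477 — dominates #4.
Others (#2) are each worse than #4 on at least one objective.

#1, #3, #5, #6, #7, #8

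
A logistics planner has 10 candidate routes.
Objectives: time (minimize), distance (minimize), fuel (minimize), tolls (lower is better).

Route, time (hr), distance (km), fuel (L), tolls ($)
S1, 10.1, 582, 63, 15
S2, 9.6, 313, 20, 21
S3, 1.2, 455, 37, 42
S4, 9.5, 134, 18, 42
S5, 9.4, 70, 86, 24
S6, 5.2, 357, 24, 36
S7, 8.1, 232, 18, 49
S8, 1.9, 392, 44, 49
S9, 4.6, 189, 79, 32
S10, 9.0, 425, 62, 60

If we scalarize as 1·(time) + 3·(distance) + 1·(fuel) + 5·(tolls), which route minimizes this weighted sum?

S5

S1: 1·10.1 + 3·582 + 1·63 + 5·15 = 1894.1
S2: 1·9.6 + 3·313 + 1·20 + 5·21 = 1073.6
S3: 1·1.2 + 3·455 + 1·37 + 5·42 = 1613.2
S4: 1·9.5 + 3·134 + 1·18 + 5·42 = 639.5
S5: 1·9.4 + 3·70 + 1·86 + 5·24 = 425.4
S6: 1·5.2 + 3·357 + 1·24 + 5·36 = 1280.2
S7: 1·8.1 + 3·232 + 1·18 + 5·49 = 967.1
S8: 1·1.9 + 3·392 + 1·44 + 5·49 = 1466.9
S9: 1·4.6 + 3·189 + 1·79 + 5·32 = 810.6
S10: 1·9.0 + 3·425 + 1·62 + 5·60 = 1646.0
Lowest: S5 at 425.4.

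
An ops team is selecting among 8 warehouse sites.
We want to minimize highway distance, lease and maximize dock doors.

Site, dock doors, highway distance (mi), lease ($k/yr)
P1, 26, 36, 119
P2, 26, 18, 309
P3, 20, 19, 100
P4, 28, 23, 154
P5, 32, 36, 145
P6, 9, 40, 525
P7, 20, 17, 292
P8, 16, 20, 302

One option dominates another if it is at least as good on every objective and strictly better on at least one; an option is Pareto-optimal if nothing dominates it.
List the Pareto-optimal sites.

P1, P2, P3, P4, P5, P7

P1: not dominated.
P2: not dominated.
P3: not dominated (best lease).
P4: not dominated.
P5: not dominated (best dock doors).
P6: dominated by P1 (dock doors 26≥9, highway distance 36≤40, lease 119≤525).
P7: not dominated (best highway distance).
P8: dominated by P3 (dock doors 20≥16, highway distance 19≤20, lease 100≤302).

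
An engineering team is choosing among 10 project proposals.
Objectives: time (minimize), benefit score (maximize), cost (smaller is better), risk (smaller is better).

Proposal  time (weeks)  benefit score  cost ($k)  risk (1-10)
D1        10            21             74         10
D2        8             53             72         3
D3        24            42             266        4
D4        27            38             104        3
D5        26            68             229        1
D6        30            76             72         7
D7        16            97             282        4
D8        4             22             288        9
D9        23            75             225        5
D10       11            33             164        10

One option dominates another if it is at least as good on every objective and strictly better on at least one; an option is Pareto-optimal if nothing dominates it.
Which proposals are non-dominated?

D2, D5, D6, D7, D8, D9

D1: dominated by D2 (time 8≤10, benefit score 53≥21, cost 72≤74, risk 3≤10).
D2: not dominated.
D3: dominated by D2 (time 8≤24, benefit score 53≥42, cost 72≤266, risk 3≤4).
D4: dominated by D2 (time 8≤27, benefit score 53≥38, cost 72≤104, risk 3≤3).
D5: not dominated (best risk).
D6: not dominated.
D7: not dominated (best benefit score).
D8: not dominated (best time).
D9: not dominated.
D10: dominated by D2 (time 8≤11, benefit score 53≥33, cost 72≤164, risk 3≤10).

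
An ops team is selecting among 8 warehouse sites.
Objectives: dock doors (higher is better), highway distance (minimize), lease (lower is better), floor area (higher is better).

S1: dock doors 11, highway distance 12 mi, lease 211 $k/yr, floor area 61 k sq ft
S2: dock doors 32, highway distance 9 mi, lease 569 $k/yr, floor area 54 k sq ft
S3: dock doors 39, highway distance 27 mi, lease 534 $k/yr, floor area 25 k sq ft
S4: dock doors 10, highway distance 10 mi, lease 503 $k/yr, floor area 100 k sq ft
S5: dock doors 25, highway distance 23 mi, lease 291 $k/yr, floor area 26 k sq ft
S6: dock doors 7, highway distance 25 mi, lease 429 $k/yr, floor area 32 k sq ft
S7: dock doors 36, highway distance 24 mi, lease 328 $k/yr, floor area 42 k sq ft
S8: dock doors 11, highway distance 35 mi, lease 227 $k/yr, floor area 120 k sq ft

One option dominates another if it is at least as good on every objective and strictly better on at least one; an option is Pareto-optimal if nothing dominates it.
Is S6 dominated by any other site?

Yes

S1 vs S6: dock doors 11≥7, highway distance 12≤25, lease 211≤429, floor area 61≥32 — S1 is at least as good on every objective and strictly better on at least one, so S1 dominates S6.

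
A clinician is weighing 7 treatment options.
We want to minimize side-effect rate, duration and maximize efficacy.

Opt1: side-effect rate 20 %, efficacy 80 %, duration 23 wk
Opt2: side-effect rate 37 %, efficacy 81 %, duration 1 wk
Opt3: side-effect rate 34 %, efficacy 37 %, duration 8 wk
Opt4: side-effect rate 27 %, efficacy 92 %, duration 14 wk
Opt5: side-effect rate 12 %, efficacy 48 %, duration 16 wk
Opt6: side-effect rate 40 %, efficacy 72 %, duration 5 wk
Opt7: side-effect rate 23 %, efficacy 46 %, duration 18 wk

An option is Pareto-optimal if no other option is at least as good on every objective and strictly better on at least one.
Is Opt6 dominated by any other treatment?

Yes

Opt2 vs Opt6: side-effect rate 37≤40, efficacy 81≥72, duration 1≤5 — Opt2 is at least as good on every objective and strictly better on at least one, so Opt2 dominates Opt6.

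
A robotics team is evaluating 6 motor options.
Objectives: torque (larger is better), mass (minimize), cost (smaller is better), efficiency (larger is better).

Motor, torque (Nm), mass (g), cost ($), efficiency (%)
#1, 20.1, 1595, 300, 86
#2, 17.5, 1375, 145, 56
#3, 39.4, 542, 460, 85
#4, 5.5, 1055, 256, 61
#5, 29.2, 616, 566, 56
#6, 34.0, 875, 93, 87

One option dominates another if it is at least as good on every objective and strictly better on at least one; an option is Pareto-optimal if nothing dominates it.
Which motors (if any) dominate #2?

#6: torque 34.0≥17.5, mass 875≤1375, cost 93≤145, efficiency 87≥56 — dominates #2.
Others (#1, #3, #4, #5) are each worse than #2 on at least one objective.

#6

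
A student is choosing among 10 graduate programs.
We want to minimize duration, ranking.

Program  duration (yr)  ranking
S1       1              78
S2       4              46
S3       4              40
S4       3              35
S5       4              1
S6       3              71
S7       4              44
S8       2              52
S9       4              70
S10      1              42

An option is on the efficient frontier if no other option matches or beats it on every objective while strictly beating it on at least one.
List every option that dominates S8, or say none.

S10

S10: duration 1≤2, ranking 42≤52 — dominates S8.
Others (S1, S2, S3, S4, S5, S6, S7, S9) are each worse than S8 on at least one objective.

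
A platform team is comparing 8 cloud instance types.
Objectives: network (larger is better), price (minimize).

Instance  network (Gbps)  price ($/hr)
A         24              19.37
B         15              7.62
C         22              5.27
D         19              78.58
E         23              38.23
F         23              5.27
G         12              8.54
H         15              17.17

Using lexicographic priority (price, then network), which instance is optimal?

F

First minimize price: best is 5.27, kept {C, F}.
Then maximize network: best is 23, kept {F}.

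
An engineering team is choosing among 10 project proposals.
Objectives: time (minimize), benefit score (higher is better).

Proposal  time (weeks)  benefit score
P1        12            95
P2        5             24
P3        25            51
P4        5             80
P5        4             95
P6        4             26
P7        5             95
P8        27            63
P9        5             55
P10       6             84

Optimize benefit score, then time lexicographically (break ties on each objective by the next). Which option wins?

P5

First maximize benefit score: best is 95, kept {P1, P5, P7}.
Then minimize time: best is 4, kept {P5}.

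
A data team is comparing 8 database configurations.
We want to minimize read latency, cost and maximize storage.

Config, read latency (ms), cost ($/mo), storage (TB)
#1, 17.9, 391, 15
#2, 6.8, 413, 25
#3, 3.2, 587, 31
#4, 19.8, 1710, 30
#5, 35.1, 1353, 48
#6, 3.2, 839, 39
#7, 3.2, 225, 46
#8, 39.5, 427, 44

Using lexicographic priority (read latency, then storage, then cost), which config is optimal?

#7

First minimize read latency: best is 3.2, kept {#3, #6, #7}.
Then maximize storage: best is 46, kept {#7}.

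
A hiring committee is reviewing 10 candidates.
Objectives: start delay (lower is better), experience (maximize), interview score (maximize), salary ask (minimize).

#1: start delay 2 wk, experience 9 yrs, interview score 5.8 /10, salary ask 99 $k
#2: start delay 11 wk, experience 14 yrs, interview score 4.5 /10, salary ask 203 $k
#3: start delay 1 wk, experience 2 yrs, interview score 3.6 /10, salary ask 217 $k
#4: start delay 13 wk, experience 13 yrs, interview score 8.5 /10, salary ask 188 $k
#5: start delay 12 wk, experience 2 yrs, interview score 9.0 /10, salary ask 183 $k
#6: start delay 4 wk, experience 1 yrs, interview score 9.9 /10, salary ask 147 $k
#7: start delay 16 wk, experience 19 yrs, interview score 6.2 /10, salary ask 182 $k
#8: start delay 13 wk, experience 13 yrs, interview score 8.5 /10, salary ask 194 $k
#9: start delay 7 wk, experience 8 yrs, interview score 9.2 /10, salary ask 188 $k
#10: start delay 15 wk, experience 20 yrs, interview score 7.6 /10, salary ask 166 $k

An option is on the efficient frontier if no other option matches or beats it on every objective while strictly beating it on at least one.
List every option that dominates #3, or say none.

none

#1: worse on start delay (2 vs 1).
#2: worse on start delay (11 vs 1).
#4: worse on start delay (13 vs 1).
#5: worse on start delay (12 vs 1).
#6: worse on start delay (4 vs 1).
#7: worse on start delay (16 vs 1).
#8: worse on start delay (13 vs 1).
#9: worse on start delay (7 vs 1).
#10: worse on start delay (15 vs 1).
No option dominates #3.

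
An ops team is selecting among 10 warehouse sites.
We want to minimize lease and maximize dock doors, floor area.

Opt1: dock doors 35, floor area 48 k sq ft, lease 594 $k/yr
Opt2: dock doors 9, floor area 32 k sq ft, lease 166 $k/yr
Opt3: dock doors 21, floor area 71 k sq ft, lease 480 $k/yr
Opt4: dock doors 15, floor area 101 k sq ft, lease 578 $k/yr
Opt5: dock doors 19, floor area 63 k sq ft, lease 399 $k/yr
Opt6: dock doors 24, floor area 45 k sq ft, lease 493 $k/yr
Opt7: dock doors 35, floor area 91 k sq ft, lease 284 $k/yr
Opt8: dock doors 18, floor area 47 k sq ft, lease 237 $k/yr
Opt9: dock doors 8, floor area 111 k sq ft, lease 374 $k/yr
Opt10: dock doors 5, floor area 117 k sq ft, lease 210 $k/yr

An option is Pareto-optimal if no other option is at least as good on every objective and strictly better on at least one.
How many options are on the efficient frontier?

Opt1: dominated by Opt7 (dock doors 35≥35, floor area 91≥48, lease 284≤594).
Opt2: not dominated (best lease).
Opt3: dominated by Opt7 (dock doors 35≥21, floor area 91≥71, lease 284≤480).
Opt4: not dominated.
Opt5: dominated by Opt7 (dock doors 35≥19, floor area 91≥63, lease 284≤399).
Opt6: dominated by Opt7 (dock doors 35≥24, floor area 91≥45, lease 284≤493).
Opt7: not dominated.
Opt8: not dominated.
Opt9: not dominated.
Opt10: not dominated (best floor area).
Pareto-optimal: Opt2, Opt4, Opt7, Opt8, Opt9, Opt10 → 6.

6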